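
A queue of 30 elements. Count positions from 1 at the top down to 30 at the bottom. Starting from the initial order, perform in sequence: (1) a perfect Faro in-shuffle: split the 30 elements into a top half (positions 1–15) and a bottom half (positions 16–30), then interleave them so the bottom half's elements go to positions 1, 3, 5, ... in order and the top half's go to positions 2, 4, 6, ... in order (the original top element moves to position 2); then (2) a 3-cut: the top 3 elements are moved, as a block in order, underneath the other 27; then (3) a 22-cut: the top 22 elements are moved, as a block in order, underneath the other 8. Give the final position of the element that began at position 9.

Track the element from position 9 forward through each operation:
  after op 1 (in-shuffle): 9 → 18
  after op 2 (cut 3): 18 → 15
  after op 3 (cut 22): 15 → 23

23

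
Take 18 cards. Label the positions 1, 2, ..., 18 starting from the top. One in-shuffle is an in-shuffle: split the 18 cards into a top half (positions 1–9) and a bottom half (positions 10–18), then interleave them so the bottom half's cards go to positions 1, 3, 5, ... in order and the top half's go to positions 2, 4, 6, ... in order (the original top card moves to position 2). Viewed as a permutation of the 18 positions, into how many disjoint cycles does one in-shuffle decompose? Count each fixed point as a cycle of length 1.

Trace each unvisited position around until it returns:
(1 2 4 8 16 13 ... len 18)
1 cycle in total.

1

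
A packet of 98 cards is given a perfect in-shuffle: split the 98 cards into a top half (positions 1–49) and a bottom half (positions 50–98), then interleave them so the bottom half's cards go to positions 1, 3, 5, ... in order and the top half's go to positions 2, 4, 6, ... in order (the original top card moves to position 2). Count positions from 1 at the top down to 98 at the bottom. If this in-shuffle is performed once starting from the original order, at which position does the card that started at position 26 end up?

52

Track the card's position through each in-shuffle:
26 → 52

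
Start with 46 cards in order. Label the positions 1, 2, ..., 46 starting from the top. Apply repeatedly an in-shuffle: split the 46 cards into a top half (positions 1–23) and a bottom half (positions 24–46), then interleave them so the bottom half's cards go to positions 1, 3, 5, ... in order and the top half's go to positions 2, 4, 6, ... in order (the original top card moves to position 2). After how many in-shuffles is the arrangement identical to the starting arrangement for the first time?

23

The in-shuffle permutes the 46 positions with cycle lengths [23, 23].
Every card is home exactly when every cycle has completed a whole number of laps, i.e. after lcm(23) = 23 in-shuffles.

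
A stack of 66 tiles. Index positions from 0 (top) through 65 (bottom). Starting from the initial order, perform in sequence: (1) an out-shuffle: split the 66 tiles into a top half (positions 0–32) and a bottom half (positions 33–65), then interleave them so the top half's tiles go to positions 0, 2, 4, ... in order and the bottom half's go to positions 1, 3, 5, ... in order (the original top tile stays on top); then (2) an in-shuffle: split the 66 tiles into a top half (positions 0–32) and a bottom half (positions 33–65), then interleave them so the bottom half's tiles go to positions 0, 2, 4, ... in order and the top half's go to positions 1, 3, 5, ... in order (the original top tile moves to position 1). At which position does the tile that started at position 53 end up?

Track the tile from position 53 forward through each operation:
  after op 1 (out-shuffle): 53 → 41
  after op 2 (in-shuffle): 41 → 16

16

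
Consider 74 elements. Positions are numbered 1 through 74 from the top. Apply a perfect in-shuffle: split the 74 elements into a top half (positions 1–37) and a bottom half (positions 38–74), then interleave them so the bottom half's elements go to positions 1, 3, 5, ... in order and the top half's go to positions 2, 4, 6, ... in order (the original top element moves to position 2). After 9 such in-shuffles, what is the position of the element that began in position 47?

64

Track the element's position through each in-shuffle:
47 → 19 → 38 → 1 → 2 → 4 → 8 → 16 → 32 → 64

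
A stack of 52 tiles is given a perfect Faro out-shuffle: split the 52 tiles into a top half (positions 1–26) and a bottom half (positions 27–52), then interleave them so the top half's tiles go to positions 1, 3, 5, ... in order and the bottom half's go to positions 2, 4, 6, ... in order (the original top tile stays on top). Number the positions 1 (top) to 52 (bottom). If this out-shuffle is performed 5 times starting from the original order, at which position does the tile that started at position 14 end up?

Track the tile's position through each out-shuffle:
14 → 27 → 2 → 3 → 5 → 9

9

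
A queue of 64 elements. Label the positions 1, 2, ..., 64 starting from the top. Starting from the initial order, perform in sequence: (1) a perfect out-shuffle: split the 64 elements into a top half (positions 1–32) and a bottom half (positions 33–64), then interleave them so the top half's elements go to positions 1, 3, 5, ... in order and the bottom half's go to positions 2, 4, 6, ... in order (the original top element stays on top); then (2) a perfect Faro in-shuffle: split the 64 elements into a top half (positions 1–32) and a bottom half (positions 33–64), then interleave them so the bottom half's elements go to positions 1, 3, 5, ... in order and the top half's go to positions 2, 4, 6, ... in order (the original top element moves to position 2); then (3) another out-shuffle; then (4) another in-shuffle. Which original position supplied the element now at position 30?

34

Undo the operations in reverse order, starting from position 30:
  undo op 4 (in-shuffle, from top half): 30 ← 15
  undo op 3 (out-shuffle, from top half): 15 ← 8
  undo op 2 (in-shuffle, from top half): 8 ← 4
  undo op 1 (out-shuffle, from bottom half): 4 ← 34
So the element at position 30 came from original position 34.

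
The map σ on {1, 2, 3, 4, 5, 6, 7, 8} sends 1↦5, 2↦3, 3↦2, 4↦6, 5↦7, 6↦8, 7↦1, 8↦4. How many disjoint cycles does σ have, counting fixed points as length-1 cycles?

Cycle decomposition: (1 5 7) (2 3) (4 6 8).
3 cycles.

3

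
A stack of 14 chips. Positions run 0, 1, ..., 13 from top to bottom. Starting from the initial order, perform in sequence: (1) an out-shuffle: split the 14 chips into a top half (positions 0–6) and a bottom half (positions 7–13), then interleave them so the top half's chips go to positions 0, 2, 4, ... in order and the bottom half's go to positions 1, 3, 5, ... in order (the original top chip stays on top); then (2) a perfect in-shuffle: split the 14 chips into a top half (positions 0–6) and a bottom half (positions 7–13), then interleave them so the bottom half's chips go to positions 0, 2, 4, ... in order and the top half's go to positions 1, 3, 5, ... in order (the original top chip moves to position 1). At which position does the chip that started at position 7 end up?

Track the chip from position 7 forward through each operation:
  after op 1 (out-shuffle): 7 → 1
  after op 2 (in-shuffle): 1 → 3

3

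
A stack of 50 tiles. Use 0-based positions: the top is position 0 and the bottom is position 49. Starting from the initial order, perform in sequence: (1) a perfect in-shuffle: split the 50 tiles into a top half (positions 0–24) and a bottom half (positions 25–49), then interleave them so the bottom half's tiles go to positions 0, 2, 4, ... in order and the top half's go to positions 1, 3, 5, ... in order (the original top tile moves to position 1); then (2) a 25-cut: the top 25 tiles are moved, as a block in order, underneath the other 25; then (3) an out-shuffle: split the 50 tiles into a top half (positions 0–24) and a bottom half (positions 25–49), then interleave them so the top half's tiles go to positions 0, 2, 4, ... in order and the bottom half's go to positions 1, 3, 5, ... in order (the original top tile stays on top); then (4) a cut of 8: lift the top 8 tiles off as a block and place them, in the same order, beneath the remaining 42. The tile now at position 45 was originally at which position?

Undo the operations in reverse order, starting from position 45:
  undo op 4 (cut 8): 45 ← 3
  undo op 3 (out-shuffle, from bottom half): 3 ← 26
  undo op 2 (cut 25): 26 ← 1
  undo op 1 (in-shuffle, from top half): 1 ← 0
So the tile at position 45 came from original position 0.

0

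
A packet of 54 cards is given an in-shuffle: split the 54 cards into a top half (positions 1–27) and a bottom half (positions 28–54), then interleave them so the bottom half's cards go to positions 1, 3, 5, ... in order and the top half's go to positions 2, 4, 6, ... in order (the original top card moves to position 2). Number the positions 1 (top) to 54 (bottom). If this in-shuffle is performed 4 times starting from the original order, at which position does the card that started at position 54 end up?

39

Track the card's position through each in-shuffle:
54 → 53 → 51 → 47 → 39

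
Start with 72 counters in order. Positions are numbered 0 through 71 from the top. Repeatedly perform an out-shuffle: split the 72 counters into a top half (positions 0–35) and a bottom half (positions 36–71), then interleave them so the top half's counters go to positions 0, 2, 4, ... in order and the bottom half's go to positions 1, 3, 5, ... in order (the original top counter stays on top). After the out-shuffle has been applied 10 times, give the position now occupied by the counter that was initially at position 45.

1

Track the counter's position through each out-shuffle:
45 → 19 → 38 → 5 → 10 → 20 → 40 → 9 → 18 → 36 → 1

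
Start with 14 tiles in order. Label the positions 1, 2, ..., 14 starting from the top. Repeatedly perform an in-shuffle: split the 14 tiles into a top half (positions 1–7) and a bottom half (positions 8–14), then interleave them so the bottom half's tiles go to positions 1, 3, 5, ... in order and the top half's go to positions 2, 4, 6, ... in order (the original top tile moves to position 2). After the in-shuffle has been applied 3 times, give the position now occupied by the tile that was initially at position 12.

Track the tile's position through each in-shuffle:
12 → 9 → 3 → 6

6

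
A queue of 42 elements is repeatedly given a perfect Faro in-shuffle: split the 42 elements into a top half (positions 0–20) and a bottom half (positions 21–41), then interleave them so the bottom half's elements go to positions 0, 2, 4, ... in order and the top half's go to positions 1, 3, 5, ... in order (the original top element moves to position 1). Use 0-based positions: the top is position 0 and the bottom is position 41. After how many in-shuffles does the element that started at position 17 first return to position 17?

Follow position 17 under repeated in-shuffles:
17 → 35 → 28 → 14 → 29 → 16 → 33 → 24 → 6 → 13 → 27 → 12 → 25 → 8 → 17
It first returns after 14 in-shuffles.

14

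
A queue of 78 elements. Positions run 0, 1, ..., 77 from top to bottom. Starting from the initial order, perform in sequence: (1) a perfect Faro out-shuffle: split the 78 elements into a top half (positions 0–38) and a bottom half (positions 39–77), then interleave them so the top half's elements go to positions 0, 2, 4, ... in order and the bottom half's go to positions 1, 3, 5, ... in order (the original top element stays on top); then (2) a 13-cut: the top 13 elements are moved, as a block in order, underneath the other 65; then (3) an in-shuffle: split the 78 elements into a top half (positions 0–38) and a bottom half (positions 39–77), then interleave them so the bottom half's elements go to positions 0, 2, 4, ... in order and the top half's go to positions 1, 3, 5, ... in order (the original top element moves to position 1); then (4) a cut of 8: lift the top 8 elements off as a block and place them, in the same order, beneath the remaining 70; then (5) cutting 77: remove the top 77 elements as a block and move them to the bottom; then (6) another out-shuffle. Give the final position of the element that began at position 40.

25

Track the element from position 40 forward through each operation:
  after op 1 (out-shuffle): 40 → 3
  after op 2 (cut 13): 3 → 68
  after op 3 (in-shuffle): 68 → 58
  after op 4 (cut 8): 58 → 50
  after op 5 (cut 77): 50 → 51
  after op 6 (out-shuffle): 51 → 25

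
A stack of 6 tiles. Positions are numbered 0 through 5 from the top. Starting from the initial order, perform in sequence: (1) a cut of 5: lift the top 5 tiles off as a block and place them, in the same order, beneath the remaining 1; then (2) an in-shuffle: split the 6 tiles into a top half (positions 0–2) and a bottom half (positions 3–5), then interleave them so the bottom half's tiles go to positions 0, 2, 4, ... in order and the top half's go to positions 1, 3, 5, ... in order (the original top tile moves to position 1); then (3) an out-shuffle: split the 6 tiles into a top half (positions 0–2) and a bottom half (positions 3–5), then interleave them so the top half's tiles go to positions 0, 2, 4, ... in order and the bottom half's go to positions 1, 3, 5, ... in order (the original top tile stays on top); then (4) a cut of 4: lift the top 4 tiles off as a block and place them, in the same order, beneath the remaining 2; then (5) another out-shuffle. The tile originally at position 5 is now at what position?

3

Track the tile from position 5 forward through each operation:
  after op 1 (cut 5): 5 → 0
  after op 2 (in-shuffle): 0 → 1
  after op 3 (out-shuffle): 1 → 2
  after op 4 (cut 4): 2 → 4
  after op 5 (out-shuffle): 4 → 3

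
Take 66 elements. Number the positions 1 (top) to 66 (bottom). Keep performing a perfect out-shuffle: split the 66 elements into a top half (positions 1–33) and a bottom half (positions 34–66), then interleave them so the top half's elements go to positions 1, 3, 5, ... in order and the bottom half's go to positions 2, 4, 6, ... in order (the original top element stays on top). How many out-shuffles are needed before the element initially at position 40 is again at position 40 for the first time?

Follow position 40 under repeated out-shuffles:
40 → 14 → 27 → 53 → 40
It first returns after 4 out-shuffles.

4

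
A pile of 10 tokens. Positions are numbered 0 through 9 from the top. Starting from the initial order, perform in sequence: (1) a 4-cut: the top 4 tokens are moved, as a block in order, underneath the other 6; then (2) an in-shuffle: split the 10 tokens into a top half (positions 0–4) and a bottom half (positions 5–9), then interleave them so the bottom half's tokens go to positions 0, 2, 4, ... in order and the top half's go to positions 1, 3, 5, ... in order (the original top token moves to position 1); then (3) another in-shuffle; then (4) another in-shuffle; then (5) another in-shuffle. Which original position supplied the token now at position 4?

4

Undo the operations in reverse order, starting from position 4:
  undo op 5 (in-shuffle, from bottom half): 4 ← 7
  undo op 4 (in-shuffle, from top half): 7 ← 3
  undo op 3 (in-shuffle, from top half): 3 ← 1
  undo op 2 (in-shuffle, from top half): 1 ← 0
  undo op 1 (cut 4): 0 ← 4
So the token at position 4 came from original position 4.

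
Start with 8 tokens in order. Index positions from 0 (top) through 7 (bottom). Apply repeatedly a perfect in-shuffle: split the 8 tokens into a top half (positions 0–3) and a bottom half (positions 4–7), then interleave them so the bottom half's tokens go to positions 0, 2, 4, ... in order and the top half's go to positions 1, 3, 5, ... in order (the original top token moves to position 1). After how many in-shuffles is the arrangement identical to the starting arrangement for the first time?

The in-shuffle permutes the 8 positions with cycle lengths [2, 6].
Every token is home exactly when every cycle has completed a whole number of laps, i.e. after lcm(2, 6) = 6 in-shuffles.

6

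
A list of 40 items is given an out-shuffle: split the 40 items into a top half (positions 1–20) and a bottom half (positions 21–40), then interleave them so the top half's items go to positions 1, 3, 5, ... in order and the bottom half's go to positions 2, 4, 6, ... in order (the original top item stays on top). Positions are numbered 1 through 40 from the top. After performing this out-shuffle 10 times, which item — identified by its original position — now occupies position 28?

Work backwards from position 28, undoing one out-shuffle at a time:
28 ← 34 ← 37 ← 19 ← 10 ← 25 ← 13 ← 7 ← 4 ← 22 ← 31
So the item now at position 28 started at position 31.

31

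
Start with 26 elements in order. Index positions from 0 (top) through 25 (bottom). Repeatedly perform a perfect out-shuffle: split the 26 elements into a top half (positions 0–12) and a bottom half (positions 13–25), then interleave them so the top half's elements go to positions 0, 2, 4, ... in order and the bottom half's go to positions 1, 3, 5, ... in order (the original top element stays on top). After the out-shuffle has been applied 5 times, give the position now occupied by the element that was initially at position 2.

Track the element's position through each out-shuffle:
2 → 4 → 8 → 16 → 7 → 14

14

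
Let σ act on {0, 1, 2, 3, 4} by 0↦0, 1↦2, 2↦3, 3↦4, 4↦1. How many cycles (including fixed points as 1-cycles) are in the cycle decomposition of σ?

2

Cycle decomposition: (0) (1 2 3 4).
2 cycles.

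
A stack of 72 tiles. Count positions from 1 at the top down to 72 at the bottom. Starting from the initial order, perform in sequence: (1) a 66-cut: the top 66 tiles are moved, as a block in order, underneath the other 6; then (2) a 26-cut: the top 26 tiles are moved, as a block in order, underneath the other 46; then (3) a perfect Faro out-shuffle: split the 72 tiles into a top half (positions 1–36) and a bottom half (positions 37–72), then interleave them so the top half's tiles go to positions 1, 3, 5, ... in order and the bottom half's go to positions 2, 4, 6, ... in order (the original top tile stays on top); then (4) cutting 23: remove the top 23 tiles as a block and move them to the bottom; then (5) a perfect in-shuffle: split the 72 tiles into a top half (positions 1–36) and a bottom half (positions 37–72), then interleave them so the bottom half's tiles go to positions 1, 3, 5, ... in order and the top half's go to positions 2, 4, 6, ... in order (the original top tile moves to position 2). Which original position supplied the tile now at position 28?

39

Undo the operations in reverse order, starting from position 28:
  undo op 5 (in-shuffle, from top half): 28 ← 14
  undo op 4 (cut 23): 14 ← 37
  undo op 3 (out-shuffle, from top half): 37 ← 19
  undo op 2 (cut 26): 19 ← 45
  undo op 1 (cut 66): 45 ← 39
So the tile at position 28 came from original position 39.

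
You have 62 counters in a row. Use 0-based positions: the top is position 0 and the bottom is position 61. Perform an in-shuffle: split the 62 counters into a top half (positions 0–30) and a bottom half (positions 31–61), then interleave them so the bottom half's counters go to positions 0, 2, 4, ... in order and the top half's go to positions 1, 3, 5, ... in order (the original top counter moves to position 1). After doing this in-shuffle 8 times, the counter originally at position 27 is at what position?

48

Track the counter's position through each in-shuffle:
27 → 55 → 48 → 34 → 6 → 13 → 27 → 55 → 48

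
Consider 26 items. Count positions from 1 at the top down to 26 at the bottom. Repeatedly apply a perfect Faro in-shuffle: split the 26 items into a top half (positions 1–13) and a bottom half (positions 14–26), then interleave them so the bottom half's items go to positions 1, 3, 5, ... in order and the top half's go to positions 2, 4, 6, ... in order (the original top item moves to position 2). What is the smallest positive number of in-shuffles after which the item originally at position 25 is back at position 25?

Follow position 25 under repeated in-shuffles:
25 → 23 → 19 → 11 → 22 → 17 → 7 → 14 → 1 → 2 → 4 → 8 → 16 → 5 → 10 → 20 → 13 → 26 → 25
It first returns after 18 in-shuffles.

18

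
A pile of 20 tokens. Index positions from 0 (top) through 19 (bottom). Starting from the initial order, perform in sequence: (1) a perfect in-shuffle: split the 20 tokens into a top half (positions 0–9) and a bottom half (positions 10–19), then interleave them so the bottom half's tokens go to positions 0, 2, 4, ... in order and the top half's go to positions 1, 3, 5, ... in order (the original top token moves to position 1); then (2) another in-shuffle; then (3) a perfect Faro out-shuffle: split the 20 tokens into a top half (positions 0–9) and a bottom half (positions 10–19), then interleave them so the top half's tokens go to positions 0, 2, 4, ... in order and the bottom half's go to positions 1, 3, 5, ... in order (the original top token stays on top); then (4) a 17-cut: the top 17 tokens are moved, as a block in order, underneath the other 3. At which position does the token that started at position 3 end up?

Track the token from position 3 forward through each operation:
  after op 1 (in-shuffle): 3 → 7
  after op 2 (in-shuffle): 7 → 15
  after op 3 (out-shuffle): 15 → 11
  after op 4 (cut 17): 11 → 14

14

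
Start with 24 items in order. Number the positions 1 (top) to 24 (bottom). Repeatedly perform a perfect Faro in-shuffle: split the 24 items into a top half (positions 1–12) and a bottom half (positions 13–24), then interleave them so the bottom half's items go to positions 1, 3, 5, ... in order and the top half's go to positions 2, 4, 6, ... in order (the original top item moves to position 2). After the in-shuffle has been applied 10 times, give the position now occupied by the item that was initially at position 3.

Track the item's position through each in-shuffle:
3 → 6 → 12 → 24 → 23 → 21 → 17 → 9 → 18 → 11 → 22

22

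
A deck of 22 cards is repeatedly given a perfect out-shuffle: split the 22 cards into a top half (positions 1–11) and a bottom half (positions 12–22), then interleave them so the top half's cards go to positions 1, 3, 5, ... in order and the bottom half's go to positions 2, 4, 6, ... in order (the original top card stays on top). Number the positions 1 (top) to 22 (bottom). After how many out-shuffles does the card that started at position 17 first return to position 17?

Follow position 17 under repeated out-shuffles:
17 → 12 → 2 → 3 → 5 → 9 → 17
It first returns after 6 out-shuffles.

6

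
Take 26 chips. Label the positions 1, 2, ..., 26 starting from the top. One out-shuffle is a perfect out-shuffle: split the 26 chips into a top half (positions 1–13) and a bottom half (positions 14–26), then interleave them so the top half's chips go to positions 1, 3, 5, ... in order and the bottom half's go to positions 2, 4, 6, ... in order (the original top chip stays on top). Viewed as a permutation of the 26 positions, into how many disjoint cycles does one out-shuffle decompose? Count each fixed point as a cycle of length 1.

4

Trace each unvisited position around until it returns:
(1) (2 3 5 9 17 8 ... len 20) (6 11 21 16) (26)
4 cycles in total.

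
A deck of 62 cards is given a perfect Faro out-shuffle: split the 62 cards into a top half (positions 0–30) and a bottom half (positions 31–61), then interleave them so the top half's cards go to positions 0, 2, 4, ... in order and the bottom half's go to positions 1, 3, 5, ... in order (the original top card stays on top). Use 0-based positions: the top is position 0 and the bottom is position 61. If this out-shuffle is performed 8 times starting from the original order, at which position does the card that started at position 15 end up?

58

Track the card's position through each out-shuffle:
15 → 30 → 60 → 59 → 57 → 53 → 45 → 29 → 58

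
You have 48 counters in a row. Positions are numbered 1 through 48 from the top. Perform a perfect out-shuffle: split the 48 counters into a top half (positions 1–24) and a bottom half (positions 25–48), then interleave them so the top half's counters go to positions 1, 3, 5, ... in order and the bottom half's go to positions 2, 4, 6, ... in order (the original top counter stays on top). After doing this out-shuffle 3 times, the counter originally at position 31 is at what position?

Track the counter's position through each out-shuffle:
31 → 14 → 27 → 6

6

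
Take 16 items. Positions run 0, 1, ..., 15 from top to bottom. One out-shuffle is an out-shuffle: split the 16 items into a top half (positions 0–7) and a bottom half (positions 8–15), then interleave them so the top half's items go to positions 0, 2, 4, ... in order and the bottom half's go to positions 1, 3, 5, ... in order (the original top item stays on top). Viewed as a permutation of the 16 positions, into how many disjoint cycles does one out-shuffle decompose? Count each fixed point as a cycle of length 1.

Trace each unvisited position around until it returns:
(0) (1 2 4 8) (3 6 12 9) (5 10) (7 14 13 11) (15)
6 cycles in total.

6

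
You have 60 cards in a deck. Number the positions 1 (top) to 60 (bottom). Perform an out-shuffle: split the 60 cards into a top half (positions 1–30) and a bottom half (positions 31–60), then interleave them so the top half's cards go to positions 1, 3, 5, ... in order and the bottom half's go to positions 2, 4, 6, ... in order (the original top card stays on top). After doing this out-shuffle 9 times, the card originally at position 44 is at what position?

10

Track the card's position through each out-shuffle:
44 → 28 → 55 → 50 → 40 → 20 → 39 → 18 → 35 → 10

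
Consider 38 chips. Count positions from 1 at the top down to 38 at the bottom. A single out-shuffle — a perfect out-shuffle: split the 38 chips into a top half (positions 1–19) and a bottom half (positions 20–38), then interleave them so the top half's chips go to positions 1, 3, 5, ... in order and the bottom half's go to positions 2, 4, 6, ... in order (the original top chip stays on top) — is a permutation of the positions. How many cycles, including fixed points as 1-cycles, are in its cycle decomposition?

3

Trace each unvisited position around until it returns:
(1) (2 3 5 9 17 33 ... len 36) (38)
3 cycles in total.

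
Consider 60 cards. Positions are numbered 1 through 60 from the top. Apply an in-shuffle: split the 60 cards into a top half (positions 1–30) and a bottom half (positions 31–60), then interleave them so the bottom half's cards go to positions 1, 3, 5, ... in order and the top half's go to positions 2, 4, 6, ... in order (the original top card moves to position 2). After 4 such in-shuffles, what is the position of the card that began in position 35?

Track the card's position through each in-shuffle:
35 → 9 → 18 → 36 → 11

11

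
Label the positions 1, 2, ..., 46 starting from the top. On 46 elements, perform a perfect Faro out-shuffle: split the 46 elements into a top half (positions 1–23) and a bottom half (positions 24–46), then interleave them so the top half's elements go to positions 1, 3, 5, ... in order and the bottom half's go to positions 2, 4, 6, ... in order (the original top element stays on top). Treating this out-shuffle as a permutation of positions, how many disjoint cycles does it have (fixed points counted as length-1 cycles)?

Trace each unvisited position around until it returns:
(1) (2 3 5 9 17 33 ... len 12) (4 7 13 25) (6 11 21 41 36 26) (8 15 29 12 23 45 ... len 12) (10 19 37 28) (16 31) (22 43 40 34) ... plus 1 more
9 cycles in total.

9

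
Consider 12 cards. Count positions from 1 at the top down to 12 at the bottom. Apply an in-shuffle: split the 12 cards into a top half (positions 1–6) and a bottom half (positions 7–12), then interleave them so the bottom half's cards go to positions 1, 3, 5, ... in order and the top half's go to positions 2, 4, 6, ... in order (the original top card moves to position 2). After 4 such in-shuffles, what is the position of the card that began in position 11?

Track the card's position through each in-shuffle:
11 → 9 → 5 → 10 → 7

7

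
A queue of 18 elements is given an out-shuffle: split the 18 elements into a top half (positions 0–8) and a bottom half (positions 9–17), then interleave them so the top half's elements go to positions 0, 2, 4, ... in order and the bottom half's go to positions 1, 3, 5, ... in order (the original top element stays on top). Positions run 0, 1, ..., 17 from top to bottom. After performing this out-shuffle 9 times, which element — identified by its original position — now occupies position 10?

Work backwards from position 10, undoing one out-shuffle at a time:
10 ← 5 ← 11 ← 14 ← 7 ← 12 ← 6 ← 3 ← 10 ← 5
So the element now at position 10 started at position 5.

5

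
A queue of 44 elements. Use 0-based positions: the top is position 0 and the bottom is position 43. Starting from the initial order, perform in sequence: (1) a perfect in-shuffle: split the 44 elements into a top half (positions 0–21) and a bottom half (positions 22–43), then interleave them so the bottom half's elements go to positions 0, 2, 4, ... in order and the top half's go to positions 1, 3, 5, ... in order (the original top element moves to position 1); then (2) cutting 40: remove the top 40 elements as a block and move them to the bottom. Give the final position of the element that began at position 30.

20

Track the element from position 30 forward through each operation:
  after op 1 (in-shuffle): 30 → 16
  after op 2 (cut 40): 16 → 20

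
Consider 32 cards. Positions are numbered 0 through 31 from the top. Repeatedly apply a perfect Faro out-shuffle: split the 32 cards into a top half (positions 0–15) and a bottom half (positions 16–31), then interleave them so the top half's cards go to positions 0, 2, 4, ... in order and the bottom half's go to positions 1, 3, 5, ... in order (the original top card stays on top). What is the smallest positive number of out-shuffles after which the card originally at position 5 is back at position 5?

Follow position 5 under repeated out-shuffles:
5 → 10 → 20 → 9 → 18 → 5
It first returns after 5 out-shuffles.

5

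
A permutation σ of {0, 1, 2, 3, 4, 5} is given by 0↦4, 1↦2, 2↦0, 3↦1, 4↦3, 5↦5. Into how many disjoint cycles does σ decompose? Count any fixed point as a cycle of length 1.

2

Cycle decomposition: (0 4 3 1 2) (5).
2 cycles.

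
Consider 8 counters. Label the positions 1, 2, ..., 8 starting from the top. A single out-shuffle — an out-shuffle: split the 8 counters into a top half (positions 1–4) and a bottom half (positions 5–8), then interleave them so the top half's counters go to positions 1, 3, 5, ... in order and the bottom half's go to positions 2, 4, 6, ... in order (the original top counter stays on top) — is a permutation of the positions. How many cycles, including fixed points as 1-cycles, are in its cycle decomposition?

4

Trace each unvisited position around until it returns:
(1) (2 3 5) (4 7 6) (8)
4 cycles in total.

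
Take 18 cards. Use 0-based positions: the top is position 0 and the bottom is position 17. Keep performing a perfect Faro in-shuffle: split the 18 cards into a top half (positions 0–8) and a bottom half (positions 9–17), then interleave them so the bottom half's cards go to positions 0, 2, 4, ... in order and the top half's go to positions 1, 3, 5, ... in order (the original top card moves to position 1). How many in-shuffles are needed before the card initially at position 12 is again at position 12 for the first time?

Follow position 12 under repeated in-shuffles:
12 → 6 → 13 → 8 → 17 → 16 → 14 → 10 → 2 → 5 → 11 → 4 → 9 → 0 → 1 → 3 → 7 → 15 → 12
It first returns after 18 in-shuffles.

18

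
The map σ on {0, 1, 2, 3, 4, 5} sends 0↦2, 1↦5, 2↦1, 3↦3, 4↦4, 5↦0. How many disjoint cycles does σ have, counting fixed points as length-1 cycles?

3

Cycle decomposition: (0 2 1 5) (3) (4).
3 cycles.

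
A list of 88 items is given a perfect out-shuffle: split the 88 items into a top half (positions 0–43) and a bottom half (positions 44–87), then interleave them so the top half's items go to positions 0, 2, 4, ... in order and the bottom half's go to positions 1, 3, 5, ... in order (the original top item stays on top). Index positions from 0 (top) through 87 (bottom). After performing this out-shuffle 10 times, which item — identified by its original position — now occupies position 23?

Work backwards from position 23, undoing one out-shuffle at a time:
23 ← 55 ← 71 ← 79 ← 83 ← 85 ← 86 ← 43 ← 65 ← 76 ← 38
So the item now at position 23 started at position 38.

38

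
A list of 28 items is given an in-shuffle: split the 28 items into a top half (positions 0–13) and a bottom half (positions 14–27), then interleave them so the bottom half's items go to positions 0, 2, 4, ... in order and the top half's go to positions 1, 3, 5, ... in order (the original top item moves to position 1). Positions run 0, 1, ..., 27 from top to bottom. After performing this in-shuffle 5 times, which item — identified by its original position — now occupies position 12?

Work backwards from position 12, undoing one in-shuffle at a time:
12 ← 20 ← 24 ← 26 ← 27 ← 13
So the item now at position 12 started at position 13.

13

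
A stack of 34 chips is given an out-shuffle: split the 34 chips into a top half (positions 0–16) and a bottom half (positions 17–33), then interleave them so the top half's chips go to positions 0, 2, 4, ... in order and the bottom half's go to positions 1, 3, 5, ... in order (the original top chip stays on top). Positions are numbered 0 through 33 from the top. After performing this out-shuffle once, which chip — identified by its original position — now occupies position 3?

Work backwards from position 3, undoing one out-shuffle at a time:
3 ← 18
So the chip now at position 3 started at position 18.

18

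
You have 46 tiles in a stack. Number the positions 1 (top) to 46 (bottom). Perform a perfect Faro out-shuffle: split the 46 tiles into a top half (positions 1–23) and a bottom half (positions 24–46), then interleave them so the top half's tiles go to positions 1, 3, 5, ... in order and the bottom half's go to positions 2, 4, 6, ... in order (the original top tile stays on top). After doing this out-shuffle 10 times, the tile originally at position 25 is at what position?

7

Track the tile's position through each out-shuffle:
25 → 4 → 7 → 13 → 25 → 4 → 7 → 13 → 25 → 4 → 7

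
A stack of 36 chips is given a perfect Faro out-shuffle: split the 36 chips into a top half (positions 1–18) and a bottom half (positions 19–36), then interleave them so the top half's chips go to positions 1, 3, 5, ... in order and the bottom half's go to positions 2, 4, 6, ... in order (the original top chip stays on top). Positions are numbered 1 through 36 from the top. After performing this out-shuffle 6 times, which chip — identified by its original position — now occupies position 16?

16

Work backwards from position 16, undoing one out-shuffle at a time:
16 ← 26 ← 31 ← 16 ← 26 ← 31 ← 16
So the chip now at position 16 started at position 16.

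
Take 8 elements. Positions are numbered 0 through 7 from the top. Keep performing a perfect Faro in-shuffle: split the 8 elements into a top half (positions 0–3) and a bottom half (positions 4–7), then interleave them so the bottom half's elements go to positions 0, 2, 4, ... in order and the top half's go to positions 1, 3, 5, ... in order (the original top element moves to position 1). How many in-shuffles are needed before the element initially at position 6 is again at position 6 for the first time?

Follow position 6 under repeated in-shuffles:
6 → 4 → 0 → 1 → 3 → 7 → 6
It first returns after 6 in-shuffles.

6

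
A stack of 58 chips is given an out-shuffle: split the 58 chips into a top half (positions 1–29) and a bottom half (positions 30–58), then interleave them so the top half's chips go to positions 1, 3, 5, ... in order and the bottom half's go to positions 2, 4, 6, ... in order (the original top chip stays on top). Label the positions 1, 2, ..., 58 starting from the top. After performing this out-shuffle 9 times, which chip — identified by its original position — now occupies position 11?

Work backwards from position 11, undoing one out-shuffle at a time:
11 ← 6 ← 32 ← 45 ← 23 ← 12 ← 35 ← 18 ← 38 ← 48
So the chip now at position 11 started at position 48.

48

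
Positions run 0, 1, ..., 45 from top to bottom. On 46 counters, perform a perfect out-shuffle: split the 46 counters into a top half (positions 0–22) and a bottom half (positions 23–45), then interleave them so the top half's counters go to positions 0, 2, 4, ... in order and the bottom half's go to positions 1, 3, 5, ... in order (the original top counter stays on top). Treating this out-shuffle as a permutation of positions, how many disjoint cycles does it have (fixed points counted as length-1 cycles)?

9

Trace each unvisited position around until it returns:
(0) (1 2 4 8 16 32 ... len 12) (3 6 12 24) (5 10 20 40 35 25) (7 14 28 11 22 44 ... len 12) (9 18 36 27) (15 30) (21 42 39 33) ... plus 1 more
9 cycles in total.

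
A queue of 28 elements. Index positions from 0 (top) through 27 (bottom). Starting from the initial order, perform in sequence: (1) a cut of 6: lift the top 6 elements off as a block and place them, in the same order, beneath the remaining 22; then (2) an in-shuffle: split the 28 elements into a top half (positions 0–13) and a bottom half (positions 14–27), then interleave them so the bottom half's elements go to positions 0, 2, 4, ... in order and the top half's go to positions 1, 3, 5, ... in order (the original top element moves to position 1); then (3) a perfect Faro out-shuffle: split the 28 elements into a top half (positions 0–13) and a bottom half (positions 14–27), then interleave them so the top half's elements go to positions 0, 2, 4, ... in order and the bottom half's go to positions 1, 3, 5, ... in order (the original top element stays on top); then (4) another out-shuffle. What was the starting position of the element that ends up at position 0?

20

Undo the operations in reverse order, starting from position 0:
  undo op 4 (out-shuffle, from top half): 0 ← 0
  undo op 3 (out-shuffle, from top half): 0 ← 0
  undo op 2 (in-shuffle, from bottom half): 0 ← 14
  undo op 1 (cut 6): 14 ← 20
So the element at position 0 came from original position 20.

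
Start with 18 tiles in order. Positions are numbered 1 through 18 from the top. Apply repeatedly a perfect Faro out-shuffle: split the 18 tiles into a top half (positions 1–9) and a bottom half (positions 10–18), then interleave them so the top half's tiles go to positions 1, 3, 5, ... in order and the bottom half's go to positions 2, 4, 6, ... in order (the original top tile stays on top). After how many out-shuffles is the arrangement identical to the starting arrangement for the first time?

The out-shuffle permutes the 18 positions with cycle lengths [1, 1, 8, 8].
Every tile is home exactly when every cycle has completed a whole number of laps, i.e. after lcm(1, 8) = 8 out-shuffles.

8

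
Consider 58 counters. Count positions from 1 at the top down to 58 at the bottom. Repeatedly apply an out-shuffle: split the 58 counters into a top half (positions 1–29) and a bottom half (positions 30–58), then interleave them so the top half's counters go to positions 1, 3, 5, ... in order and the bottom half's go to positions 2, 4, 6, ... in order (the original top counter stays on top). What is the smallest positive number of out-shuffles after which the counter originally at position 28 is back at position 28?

Follow position 28 under repeated out-shuffles:
28 → 55 → 52 → 46 → 34 → 10 → 19 → 37 → 16 → 31 → 4 → 7 → 13 → 25 → 49 → 40 → 22 → 43 → 28
It first returns after 18 out-shuffles.

18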